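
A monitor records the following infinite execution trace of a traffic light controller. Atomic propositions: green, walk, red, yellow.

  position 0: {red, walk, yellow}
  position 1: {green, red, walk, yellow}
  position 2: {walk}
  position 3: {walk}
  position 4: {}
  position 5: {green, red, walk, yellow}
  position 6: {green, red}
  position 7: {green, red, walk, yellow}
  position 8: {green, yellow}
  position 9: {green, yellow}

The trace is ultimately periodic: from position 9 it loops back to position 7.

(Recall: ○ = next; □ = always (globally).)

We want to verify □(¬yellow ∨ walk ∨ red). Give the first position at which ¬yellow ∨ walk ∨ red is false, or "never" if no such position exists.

8

Check ¬yellow ∨ walk ∨ red at each position in order: 0 ✓, 1 ✓, 2 ✓, 3 ✓, 4 ✓, 5 ✓, 6 ✓, 7 ✓.
At position 8 the labels are {green, yellow}, so ¬yellow ∨ walk ∨ red is false there. This is the first violation.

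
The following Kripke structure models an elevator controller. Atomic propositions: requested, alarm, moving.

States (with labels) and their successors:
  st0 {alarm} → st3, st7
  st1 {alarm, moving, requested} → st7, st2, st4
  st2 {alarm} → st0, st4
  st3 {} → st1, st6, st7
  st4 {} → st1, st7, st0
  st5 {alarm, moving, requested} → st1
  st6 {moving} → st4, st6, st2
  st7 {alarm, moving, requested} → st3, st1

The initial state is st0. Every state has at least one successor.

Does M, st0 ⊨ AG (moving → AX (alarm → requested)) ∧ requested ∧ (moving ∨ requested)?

States satisfying moving → AX (alarm → requested): {st0, st2, st3, st4, st5, st7}.
States satisfying AG (moving → AX (alarm → requested)): ∅.
States satisfying moving ∨ requested: {st1, st5, st6, st7}.
States satisfying requested ∧ (moving ∨ requested): {st1, st5, st7}.
States satisfying AG (moving → AX (alarm → requested)) ∧ requested ∧ (moving ∨ requested): ∅.
st0 ∉ Sat(AG (moving → AX (alarm → requested)) ∧ requested ∧ (moving ∨ requested)).

No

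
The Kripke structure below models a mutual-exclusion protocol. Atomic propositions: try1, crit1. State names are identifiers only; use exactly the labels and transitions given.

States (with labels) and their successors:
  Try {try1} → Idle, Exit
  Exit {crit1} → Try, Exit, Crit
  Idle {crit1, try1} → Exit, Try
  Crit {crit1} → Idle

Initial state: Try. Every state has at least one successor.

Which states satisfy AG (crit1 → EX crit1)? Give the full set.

{Try, Exit, Idle, Crit}

States satisfying crit1 → EX crit1: {Try, Exit, Idle, Crit}.
States satisfying AG (crit1 → EX crit1): {Try, Exit, Idle, Crit}.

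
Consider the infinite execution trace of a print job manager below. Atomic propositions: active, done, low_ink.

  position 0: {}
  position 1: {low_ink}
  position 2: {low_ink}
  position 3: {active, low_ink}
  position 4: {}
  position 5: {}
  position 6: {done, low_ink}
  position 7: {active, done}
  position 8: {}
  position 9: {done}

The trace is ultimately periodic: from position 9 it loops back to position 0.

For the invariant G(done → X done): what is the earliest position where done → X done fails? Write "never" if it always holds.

7

Check done → X done at each position in order: 0 ✓, 1 ✓, 2 ✓, 3 ✓, 4 ✓, 5 ✓, 6 ✓.
At position 7 the labels are {active, done} and the next position 8 has {}, so done → X done is false there. This is the first violation.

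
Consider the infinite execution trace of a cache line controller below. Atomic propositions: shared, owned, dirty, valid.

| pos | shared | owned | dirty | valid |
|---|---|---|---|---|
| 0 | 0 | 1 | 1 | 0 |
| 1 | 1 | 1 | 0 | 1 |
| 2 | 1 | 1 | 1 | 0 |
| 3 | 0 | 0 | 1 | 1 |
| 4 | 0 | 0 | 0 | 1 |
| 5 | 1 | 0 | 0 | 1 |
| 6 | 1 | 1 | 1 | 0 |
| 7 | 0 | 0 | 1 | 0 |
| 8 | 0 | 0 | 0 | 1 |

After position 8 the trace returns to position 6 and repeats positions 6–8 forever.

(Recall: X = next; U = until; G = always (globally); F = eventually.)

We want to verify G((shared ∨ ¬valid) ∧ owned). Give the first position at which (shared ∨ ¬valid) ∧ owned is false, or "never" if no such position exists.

Check (shared ∨ ¬valid) ∧ owned at each position in order: 0 ✓, 1 ✓, 2 ✓.
At position 3 the labels are {dirty, valid}, so (shared ∨ ¬valid) ∧ owned is false there. This is the first violation.

3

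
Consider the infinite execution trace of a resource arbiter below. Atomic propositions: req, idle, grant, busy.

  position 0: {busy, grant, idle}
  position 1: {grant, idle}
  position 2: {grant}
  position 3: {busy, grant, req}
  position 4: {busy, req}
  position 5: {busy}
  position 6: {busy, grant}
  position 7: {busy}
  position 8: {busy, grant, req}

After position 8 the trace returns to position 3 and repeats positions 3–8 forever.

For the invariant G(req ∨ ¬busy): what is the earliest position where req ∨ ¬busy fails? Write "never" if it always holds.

At position 0 the labels are {busy, grant, idle}, so req ∨ ¬busy is false there. This is the first violation.

0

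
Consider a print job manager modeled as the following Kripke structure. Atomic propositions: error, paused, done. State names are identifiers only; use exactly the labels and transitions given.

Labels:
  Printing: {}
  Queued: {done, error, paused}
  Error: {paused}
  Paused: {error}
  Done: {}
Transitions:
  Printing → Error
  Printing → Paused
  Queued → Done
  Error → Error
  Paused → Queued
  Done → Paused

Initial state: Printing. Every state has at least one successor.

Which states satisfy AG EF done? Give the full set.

States satisfying EF done: {Printing, Queued, Paused, Done}.
States satisfying AG EF done: {Queued, Paused, Done}.

{Queued, Paused, Done}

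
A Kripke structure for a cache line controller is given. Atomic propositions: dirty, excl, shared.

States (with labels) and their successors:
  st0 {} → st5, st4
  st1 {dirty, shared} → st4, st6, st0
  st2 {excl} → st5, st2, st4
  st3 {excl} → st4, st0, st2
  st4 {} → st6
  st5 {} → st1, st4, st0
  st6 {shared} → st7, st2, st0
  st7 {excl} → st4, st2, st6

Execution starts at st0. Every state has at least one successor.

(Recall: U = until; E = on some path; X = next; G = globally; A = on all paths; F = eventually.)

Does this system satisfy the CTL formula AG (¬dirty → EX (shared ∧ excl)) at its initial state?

Does not hold

States satisfying ¬dirty → EX (shared ∧ excl): {st1}.
States satisfying AG (¬dirty → EX (shared ∧ excl)): ∅.
st0 is reachable from st0 and violates ¬dirty → EX (shared ∧ excl), so AG fails at st0.
st0 ∉ Sat(AG (¬dirty → EX (shared ∧ excl))).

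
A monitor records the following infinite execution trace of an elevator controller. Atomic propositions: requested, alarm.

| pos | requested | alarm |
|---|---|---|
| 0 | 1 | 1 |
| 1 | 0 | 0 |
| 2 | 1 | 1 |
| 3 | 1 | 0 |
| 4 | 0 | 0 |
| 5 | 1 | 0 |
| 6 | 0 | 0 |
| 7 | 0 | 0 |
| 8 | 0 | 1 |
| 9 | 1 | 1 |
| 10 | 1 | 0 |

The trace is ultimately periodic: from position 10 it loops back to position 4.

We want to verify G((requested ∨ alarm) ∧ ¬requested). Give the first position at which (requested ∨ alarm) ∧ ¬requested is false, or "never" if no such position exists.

0

At position 0 the labels are {alarm, requested}, so (requested ∨ alarm) ∧ ¬requested is false there. This is the first violation.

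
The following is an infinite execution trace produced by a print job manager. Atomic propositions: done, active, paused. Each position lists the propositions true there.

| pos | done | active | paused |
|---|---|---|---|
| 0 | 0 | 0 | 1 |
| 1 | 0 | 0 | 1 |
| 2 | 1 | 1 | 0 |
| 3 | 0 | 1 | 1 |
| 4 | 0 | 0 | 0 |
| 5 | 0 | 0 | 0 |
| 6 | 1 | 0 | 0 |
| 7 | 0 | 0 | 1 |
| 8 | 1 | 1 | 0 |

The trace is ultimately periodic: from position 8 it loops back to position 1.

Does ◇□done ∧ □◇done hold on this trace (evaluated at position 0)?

No

□done is false at every position 0..8, so it never becomes true and ◇□done fails.
◇done holds at every position 0..8, and those are all positions ever visited, so □◇done holds.
At position 0: ◇□done is false; □◇done is true; so ◇□done ∧ □◇done is false.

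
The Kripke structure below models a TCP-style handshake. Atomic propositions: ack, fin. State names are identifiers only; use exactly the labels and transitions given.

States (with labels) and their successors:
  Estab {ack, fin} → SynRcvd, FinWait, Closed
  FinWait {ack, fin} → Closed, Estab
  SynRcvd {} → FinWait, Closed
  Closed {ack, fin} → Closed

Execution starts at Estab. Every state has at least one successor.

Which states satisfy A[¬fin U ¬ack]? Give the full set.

States satisfying ¬fin: {SynRcvd}.
States satisfying ¬ack: {SynRcvd}.
States satisfying A[¬fin U ¬ack]: {SynRcvd}.

{SynRcvd}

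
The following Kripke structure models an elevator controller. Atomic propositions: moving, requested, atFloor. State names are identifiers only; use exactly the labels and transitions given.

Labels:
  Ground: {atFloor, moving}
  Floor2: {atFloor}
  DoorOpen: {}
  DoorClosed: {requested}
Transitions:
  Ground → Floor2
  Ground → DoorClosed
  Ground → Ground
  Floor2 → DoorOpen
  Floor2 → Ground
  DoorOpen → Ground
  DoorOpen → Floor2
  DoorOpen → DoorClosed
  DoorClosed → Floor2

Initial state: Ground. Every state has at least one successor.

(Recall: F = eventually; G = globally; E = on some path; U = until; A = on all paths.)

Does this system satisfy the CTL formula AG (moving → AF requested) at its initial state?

States satisfying moving → AF requested: {Floor2, DoorOpen, DoorClosed}.
States satisfying AG (moving → AF requested): ∅.
Ground is reachable from Ground and violates moving → AF requested, so AG fails at Ground.
Ground ∉ Sat(AG (moving → AF requested)).

Does not hold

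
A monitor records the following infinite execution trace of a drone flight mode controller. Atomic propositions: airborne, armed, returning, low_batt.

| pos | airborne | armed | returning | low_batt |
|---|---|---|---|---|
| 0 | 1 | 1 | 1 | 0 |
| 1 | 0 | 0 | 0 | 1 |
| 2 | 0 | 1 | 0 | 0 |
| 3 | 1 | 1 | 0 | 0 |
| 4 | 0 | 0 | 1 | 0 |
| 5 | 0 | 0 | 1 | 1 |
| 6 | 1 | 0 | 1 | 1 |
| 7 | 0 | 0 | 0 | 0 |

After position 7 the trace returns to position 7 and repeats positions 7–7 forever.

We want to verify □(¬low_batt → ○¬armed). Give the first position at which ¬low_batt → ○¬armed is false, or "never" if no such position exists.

2

Check ¬low_batt → ○¬armed at each position in order: 0 ✓, 1 ✓.
At position 2 the labels are {armed} and the next position 3 has {airborne, armed}, so ¬low_batt → ○¬armed is false there. This is the first violation.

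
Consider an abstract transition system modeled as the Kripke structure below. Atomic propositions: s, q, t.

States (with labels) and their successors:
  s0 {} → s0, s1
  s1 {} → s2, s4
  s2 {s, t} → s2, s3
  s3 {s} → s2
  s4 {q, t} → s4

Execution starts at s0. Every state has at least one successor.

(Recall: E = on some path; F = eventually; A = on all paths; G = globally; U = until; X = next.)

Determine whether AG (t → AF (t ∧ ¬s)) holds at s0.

States satisfying t → AF (t ∧ ¬s): {s0, s1, s3, s4}.
States satisfying AG (t → AF (t ∧ ¬s)): {s4}.
s2 is reachable from s0 and violates t → AF (t ∧ ¬s), so AG fails at s0.
s0 ∉ Sat(AG (t → AF (t ∧ ¬s))).

Violated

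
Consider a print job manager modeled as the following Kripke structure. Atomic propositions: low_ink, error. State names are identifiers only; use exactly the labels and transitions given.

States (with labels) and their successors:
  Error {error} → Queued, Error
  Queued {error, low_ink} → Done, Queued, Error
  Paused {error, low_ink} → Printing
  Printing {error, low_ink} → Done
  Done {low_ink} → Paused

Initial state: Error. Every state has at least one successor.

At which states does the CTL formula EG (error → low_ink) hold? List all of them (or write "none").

{Queued, Paused, Printing, Done}

States satisfying error → low_ink: {Queued, Paused, Printing, Done}.
States satisfying EG (error → low_ink): {Queued, Paused, Printing, Done}.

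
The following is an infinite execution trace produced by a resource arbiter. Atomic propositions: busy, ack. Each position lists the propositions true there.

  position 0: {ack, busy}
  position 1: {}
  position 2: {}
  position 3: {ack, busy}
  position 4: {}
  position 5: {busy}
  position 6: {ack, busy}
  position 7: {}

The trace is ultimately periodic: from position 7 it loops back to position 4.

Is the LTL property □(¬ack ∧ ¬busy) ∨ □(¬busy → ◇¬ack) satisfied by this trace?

¬ack ∧ ¬busy must hold at every position from 0 onward. It fails at position 0, so □(¬ack ∧ ¬busy) is false.
¬busy → ◇¬ack holds at every position 0..7, and those are all positions ever visited, so □(¬busy → ◇¬ack) holds.
Positions where ¬busy holds: 1, 2, 4, 7.
Check ◇¬ack at each: 1→ok, 2→ok, 4→ok, 7→ok.
At position 0: □(¬ack ∧ ¬busy) is false; □(¬busy → ◇¬ack) is true; so □(¬ack ∧ ¬busy) ∨ □(¬busy → ◇¬ack) is true.

Holds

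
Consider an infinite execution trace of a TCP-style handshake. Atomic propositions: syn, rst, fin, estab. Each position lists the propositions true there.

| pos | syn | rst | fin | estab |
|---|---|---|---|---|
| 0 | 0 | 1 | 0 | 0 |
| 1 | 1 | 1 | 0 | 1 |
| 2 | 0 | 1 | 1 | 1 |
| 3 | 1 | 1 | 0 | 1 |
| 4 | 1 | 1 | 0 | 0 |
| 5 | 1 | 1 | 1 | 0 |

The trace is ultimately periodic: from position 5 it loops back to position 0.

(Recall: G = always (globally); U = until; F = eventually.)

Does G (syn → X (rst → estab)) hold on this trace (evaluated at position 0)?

Does not hold

syn → X (rst → estab) must hold at every position from 0 onward. It fails at position 3, so G (syn → X (rst → estab)) is false.
Positions where syn holds: 1, 3, 4, 5.
Check X (rst → estab) at each: 1→ok, 3→fails, 4→fails, 5→fails.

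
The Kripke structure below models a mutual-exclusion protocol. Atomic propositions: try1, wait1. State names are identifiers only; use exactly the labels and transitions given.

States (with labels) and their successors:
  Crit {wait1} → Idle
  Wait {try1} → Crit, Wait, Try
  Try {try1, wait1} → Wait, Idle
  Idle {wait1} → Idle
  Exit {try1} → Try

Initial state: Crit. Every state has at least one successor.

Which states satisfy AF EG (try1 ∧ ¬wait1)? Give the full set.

{Wait}

States satisfying EG (try1 ∧ ¬wait1): {Wait}.
States satisfying AF EG (try1 ∧ ¬wait1): {Wait}.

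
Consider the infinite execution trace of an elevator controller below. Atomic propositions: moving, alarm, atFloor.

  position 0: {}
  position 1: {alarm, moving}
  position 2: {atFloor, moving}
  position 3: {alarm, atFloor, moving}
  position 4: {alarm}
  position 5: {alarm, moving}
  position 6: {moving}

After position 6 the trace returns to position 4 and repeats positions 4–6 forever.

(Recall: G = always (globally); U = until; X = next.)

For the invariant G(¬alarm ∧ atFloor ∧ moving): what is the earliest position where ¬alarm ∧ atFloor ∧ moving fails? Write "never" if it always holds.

0

At position 0 the labels are {}, so ¬alarm ∧ atFloor ∧ moving is false there. This is the first violation.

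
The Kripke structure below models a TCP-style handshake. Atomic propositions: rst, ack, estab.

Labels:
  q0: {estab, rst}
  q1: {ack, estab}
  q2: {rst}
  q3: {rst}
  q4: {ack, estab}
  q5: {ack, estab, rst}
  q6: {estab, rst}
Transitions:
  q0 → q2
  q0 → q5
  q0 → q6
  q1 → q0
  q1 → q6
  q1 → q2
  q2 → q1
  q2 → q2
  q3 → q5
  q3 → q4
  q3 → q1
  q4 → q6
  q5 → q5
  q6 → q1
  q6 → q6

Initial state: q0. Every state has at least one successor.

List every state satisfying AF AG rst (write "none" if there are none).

{q5}

States satisfying AG rst: {q5}.
States satisfying AF AG rst: {q5}.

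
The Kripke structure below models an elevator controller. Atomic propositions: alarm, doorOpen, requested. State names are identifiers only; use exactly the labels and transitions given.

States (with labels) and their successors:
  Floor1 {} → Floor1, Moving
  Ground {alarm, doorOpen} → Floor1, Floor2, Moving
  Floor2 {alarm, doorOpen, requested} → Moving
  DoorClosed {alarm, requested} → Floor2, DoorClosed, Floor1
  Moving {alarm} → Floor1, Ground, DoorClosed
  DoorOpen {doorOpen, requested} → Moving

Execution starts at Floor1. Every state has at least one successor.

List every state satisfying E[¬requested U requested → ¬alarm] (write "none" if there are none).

{Floor1, Ground, Moving, DoorOpen}

States satisfying ¬requested: {Floor1, Ground, Moving}.
States satisfying requested → ¬alarm: {Floor1, Ground, Moving, DoorOpen}.
States satisfying E[¬requested U requested → ¬alarm]: {Floor1, Ground, Moving, DoorOpen}.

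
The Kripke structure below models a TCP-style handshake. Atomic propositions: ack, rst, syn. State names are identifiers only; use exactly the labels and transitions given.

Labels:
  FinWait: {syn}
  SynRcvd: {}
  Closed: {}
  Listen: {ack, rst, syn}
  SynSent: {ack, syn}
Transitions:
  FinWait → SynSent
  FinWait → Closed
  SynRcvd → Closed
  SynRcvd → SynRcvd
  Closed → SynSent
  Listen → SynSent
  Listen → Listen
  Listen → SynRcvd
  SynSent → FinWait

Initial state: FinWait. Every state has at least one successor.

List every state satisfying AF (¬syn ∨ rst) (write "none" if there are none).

States satisfying ¬syn ∨ rst: {SynRcvd, Closed, Listen}.
States satisfying AF (¬syn ∨ rst): {SynRcvd, Closed, Listen}.

{SynRcvd, Closed, Listen}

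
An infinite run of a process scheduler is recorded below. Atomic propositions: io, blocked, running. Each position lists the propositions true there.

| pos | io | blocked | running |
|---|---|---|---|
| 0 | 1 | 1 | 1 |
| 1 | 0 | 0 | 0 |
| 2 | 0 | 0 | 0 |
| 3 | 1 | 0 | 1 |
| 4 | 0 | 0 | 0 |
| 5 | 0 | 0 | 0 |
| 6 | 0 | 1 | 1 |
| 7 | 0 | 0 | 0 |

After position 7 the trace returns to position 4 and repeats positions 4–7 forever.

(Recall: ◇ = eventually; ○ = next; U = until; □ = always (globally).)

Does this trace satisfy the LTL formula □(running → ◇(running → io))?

Yes

running → ◇(running → io) holds at every position 0..7, and those are all positions ever visited, so □(running → ◇(running → io)) holds.
Positions where running holds: 0, 3, 6.
Check ◇(running → io) at each: 0→ok, 3→ok, 6→ok.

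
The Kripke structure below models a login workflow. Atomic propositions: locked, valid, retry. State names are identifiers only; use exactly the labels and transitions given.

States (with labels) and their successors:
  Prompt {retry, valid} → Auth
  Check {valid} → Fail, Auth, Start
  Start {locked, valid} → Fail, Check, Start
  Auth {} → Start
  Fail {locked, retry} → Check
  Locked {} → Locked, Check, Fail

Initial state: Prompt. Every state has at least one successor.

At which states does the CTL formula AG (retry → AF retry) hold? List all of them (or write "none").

States satisfying retry → AF retry: {Prompt, Check, Start, Auth, Fail, Locked}.
States satisfying AG (retry → AF retry): {Prompt, Check, Start, Auth, Fail, Locked}.

{Prompt, Check, Start, Auth, Fail, Locked}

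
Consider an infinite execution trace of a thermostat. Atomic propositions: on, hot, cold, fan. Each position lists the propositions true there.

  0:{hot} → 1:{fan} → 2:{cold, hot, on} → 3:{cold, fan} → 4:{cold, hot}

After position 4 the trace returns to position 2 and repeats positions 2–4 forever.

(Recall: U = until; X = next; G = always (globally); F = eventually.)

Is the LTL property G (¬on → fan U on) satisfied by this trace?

Violated

¬on → fan U on must hold at every position from 0 onward. It fails at position 0, so G (¬on → fan U on) is false.
Positions where ¬on holds: 0, 1, 3, 4.
Check fan U on at each: 0→fails, 1→ok, 3→fails, 4→fails.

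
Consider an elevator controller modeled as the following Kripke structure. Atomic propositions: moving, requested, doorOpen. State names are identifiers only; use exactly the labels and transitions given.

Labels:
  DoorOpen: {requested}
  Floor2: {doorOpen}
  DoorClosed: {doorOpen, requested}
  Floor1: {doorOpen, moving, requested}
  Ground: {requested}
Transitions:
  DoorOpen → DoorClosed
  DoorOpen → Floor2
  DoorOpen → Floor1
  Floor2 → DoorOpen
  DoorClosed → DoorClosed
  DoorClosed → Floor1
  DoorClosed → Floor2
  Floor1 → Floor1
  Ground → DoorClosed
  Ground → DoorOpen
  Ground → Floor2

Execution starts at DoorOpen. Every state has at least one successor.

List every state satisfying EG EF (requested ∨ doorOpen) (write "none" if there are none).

States satisfying EF (requested ∨ doorOpen): {DoorOpen, Floor2, DoorClosed, Floor1, Ground}.
States satisfying EG EF (requested ∨ doorOpen): {DoorOpen, Floor2, DoorClosed, Floor1, Ground}.

{DoorOpen, Floor2, DoorClosed, Floor1, Ground}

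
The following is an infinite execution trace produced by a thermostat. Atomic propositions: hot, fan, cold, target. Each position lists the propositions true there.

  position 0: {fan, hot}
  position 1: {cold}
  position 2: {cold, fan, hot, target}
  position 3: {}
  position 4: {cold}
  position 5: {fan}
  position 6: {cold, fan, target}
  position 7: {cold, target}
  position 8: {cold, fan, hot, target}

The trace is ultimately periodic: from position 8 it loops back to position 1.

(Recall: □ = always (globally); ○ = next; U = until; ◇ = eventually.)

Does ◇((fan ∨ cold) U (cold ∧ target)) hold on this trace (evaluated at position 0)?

(fan ∨ cold) U (cold ∧ target) holds at position 0, which is reachable from 0, so ◇((fan ∨ cold) U (cold ∧ target)) holds.

Yes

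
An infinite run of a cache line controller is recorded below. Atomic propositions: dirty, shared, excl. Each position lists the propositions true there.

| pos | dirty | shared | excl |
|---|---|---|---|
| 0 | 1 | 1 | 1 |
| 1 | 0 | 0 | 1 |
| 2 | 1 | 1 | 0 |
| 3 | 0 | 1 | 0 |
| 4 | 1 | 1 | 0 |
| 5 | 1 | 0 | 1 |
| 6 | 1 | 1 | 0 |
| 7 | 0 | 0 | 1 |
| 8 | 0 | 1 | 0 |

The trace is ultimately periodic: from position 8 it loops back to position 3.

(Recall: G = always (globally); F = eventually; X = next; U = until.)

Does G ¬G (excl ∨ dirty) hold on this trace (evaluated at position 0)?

Satisfied

¬G (excl ∨ dirty) holds at every position 0..8, and those are all positions ever visited, so G ¬G (excl ∨ dirty) holds.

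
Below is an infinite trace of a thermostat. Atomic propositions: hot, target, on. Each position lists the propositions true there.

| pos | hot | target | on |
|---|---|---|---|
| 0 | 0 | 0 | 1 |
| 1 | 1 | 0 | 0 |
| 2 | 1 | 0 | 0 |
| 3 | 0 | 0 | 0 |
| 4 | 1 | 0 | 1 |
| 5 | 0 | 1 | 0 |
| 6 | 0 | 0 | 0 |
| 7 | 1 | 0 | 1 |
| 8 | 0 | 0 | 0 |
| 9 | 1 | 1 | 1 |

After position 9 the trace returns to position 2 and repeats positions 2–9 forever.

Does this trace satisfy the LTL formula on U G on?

No

Walking from position 0: at position 1, G on has not yet held and on fails, so on U G on is false.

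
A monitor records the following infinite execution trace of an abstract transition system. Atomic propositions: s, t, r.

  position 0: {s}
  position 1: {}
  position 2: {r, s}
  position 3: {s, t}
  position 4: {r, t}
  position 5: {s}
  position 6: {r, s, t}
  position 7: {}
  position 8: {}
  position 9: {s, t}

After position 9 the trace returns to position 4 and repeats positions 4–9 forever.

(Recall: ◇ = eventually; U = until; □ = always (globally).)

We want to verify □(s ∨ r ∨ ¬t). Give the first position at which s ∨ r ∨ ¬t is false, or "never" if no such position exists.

s ∨ r ∨ ¬t holds at every position 0..9, and those are all the positions the trace ever visits, so the invariant □(s ∨ r ∨ ¬t) is never violated.

never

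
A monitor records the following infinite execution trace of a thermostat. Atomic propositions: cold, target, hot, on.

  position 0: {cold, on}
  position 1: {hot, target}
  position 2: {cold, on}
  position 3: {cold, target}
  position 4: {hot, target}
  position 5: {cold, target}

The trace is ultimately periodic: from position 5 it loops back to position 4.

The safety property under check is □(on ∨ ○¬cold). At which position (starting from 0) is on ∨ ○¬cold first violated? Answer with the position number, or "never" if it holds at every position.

Check on ∨ ○¬cold at each position in order: 0 ✓.
At position 1 the labels are {hot, target} and the next position 2 has {cold, on}, so on ∨ ○¬cold is false there. This is the first violation.

1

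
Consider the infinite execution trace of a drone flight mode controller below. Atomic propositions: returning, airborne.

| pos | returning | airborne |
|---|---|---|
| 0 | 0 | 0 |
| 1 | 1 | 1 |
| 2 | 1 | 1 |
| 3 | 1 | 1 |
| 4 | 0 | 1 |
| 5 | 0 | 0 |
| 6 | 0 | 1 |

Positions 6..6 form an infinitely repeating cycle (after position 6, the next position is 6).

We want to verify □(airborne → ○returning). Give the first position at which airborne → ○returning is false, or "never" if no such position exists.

3

Check airborne → ○returning at each position in order: 0 ✓, 1 ✓, 2 ✓.
At position 3 the labels are {airborne, returning} and the next position 4 has {airborne}, so airborne → ○returning is false there. This is the first violation.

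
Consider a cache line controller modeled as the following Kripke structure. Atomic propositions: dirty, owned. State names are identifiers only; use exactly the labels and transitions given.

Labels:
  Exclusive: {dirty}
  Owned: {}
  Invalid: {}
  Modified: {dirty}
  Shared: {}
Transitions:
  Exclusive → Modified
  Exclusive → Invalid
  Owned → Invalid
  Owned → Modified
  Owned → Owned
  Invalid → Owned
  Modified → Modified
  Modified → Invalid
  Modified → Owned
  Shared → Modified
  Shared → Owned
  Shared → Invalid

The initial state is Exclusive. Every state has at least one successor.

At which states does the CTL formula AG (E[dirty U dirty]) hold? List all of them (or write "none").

none

States satisfying E[dirty U dirty]: {Exclusive, Modified}.
States satisfying AG (E[dirty U dirty]): ∅.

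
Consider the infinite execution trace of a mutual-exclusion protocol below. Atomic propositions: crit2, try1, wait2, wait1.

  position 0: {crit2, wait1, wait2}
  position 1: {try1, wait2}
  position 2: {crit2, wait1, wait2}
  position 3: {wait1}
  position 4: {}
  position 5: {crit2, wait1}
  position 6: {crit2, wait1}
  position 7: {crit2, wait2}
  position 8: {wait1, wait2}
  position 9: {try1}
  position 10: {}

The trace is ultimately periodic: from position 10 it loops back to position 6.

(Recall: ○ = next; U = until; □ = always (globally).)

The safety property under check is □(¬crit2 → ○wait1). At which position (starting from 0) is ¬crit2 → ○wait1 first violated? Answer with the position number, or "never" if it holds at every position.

Check ¬crit2 → ○wait1 at each position in order: 0 ✓, 1 ✓, 2 ✓.
At position 3 the labels are {wait1} and the next position 4 has {}, so ¬crit2 → ○wait1 is false there. This is the first violation.

3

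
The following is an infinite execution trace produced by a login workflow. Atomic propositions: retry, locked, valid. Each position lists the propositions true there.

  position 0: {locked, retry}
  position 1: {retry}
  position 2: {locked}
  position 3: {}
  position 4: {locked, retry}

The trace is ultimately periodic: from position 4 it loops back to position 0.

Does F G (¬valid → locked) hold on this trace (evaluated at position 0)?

No

G (¬valid → locked) is false at every position 0..4, so it never becomes true and F G (¬valid → locked) fails.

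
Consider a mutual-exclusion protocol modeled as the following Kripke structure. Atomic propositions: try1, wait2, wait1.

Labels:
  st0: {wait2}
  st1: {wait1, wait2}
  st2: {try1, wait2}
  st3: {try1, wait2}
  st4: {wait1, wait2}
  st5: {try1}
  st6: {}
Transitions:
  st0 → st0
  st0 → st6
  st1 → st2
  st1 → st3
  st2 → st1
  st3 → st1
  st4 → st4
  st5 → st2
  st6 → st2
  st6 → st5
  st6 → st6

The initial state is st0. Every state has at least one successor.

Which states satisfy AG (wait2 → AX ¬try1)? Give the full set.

{st4}

States satisfying wait2 → AX ¬try1: {st0, st2, st3, st4, st5, st6}.
States satisfying AG (wait2 → AX ¬try1): {st4}.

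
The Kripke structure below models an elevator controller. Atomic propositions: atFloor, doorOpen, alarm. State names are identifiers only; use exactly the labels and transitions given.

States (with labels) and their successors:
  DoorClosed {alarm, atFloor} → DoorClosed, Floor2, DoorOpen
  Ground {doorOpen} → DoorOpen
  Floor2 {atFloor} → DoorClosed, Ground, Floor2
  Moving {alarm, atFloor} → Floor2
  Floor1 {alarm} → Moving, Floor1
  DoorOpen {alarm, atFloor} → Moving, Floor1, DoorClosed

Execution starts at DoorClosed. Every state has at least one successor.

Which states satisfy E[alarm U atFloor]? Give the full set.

States satisfying alarm: {DoorClosed, Moving, Floor1, DoorOpen}.
States satisfying atFloor: {DoorClosed, Floor2, Moving, DoorOpen}.
States satisfying E[alarm U atFloor]: {DoorClosed, Floor2, Moving, Floor1, DoorOpen}.

{DoorClosed, Floor2, Moving, Floor1, DoorOpen}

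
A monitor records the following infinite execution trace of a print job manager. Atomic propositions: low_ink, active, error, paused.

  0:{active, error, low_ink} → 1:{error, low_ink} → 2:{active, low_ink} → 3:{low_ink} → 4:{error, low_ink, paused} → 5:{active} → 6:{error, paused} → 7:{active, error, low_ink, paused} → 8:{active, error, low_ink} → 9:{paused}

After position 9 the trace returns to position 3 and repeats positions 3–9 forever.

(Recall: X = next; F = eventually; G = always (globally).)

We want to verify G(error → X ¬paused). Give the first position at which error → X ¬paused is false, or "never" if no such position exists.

6

Check error → X ¬paused at each position in order: 0 ✓, 1 ✓, 2 ✓, 3 ✓, 4 ✓, 5 ✓.
At position 6 the labels are {error, paused} and the next position 7 has {active, error, low_ink, paused}, so error → X ¬paused is false there. This is the first violation.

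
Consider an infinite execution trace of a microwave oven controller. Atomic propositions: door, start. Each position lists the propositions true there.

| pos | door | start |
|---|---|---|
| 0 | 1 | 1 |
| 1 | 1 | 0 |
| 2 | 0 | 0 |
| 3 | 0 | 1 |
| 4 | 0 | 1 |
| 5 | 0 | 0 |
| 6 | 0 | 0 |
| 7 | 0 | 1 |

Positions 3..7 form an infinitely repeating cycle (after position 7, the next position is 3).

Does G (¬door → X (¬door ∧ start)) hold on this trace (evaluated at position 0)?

¬door → X (¬door ∧ start) must hold at every position from 0 onward. It fails at position 4, so G (¬door → X (¬door ∧ start)) is false.
Positions where ¬door holds: 2, 3, 4, 5, 6, 7.
Check X (¬door ∧ start) at each: 2→ok, 3→ok, 4→fails, 5→fails, 6→ok, 7→ok.

No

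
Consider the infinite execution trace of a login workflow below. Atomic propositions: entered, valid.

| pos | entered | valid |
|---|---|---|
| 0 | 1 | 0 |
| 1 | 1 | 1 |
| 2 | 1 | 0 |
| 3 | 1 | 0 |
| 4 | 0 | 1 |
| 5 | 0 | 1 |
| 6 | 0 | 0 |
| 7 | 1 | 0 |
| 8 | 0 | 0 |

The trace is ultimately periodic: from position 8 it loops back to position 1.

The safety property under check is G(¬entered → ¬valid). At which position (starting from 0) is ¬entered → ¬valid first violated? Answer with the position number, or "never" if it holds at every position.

Check ¬entered → ¬valid at each position in order: 0 ✓, 1 ✓, 2 ✓, 3 ✓.
At position 4 the labels are {valid}, so ¬entered → ¬valid is false there. This is the first violation.

4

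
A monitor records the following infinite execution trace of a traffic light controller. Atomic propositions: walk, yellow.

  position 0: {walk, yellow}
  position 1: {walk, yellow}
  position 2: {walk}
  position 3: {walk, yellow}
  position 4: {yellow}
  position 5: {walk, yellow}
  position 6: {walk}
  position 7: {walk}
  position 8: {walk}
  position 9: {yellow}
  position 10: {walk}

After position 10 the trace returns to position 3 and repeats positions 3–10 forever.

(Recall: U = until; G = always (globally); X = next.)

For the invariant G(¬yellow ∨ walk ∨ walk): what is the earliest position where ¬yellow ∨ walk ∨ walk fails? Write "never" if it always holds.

Check ¬yellow ∨ walk ∨ walk at each position in order: 0 ✓, 1 ✓, 2 ✓, 3 ✓.
At position 4 the labels are {yellow}, so ¬yellow ∨ walk ∨ walk is false there. This is the first violation.

4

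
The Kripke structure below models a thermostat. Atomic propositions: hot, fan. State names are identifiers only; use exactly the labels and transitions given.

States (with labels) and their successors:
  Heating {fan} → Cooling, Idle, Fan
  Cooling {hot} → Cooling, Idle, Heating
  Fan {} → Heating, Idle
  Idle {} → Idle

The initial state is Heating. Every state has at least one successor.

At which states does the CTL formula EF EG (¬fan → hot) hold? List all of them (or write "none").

States satisfying EG (¬fan → hot): {Heating, Cooling}.
States satisfying EF EG (¬fan → hot): {Heating, Cooling, Fan}.

{Heating, Cooling, Fan}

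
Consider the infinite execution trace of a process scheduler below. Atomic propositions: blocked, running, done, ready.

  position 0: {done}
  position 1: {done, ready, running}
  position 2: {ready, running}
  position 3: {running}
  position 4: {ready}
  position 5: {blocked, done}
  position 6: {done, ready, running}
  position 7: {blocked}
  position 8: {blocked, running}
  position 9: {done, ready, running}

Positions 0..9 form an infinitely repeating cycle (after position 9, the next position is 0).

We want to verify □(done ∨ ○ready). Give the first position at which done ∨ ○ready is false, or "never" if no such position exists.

Check done ∨ ○ready at each position in order: 0 ✓, 1 ✓.
At position 2 the labels are {ready, running} and the next position 3 has {running}, so done ∨ ○ready is false there. This is the first violation.

2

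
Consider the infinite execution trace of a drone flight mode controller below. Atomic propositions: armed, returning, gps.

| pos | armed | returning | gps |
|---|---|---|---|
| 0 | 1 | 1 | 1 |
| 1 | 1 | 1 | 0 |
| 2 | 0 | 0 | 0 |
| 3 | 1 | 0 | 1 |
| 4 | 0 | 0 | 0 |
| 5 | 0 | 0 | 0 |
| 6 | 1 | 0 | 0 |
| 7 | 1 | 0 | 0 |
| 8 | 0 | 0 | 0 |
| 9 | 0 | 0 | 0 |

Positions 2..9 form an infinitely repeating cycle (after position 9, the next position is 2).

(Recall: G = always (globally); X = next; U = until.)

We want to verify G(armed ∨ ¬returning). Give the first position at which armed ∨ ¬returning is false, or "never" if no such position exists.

never

armed ∨ ¬returning holds at every position 0..9, and those are all the positions the trace ever visits, so the invariant G(armed ∨ ¬returning) is never violated.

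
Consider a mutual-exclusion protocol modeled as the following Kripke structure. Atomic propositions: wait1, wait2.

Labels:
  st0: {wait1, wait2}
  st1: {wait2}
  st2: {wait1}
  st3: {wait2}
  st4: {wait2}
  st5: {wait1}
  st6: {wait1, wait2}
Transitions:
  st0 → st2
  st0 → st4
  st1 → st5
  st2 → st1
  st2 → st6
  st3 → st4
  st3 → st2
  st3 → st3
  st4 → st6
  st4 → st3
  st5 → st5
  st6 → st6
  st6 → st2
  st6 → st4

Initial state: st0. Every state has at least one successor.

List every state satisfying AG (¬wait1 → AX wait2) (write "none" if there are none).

States satisfying ¬wait1 → AX wait2: {st0, st2, st4, st5, st6}.
States satisfying AG (¬wait1 → AX wait2): {st5}.

{st5}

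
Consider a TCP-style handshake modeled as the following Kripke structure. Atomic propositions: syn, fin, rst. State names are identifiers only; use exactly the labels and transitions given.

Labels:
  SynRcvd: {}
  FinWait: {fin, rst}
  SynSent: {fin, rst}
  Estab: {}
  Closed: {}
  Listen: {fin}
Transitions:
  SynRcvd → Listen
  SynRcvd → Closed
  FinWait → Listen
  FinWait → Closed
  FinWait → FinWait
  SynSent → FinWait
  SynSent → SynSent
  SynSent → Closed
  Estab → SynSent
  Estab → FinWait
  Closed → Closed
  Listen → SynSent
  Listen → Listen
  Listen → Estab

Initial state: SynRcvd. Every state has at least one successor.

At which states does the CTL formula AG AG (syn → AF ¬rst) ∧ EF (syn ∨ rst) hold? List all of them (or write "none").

States satisfying AG (syn → AF ¬rst): {SynRcvd, FinWait, SynSent, Estab, Closed, Listen}.
States satisfying AG AG (syn → AF ¬rst): {SynRcvd, FinWait, SynSent, Estab, Closed, Listen}.
States satisfying syn ∨ rst: {FinWait, SynSent}.
States satisfying EF (syn ∨ rst): {SynRcvd, FinWait, SynSent, Estab, Listen}.
States satisfying AG AG (syn → AF ¬rst) ∧ EF (syn ∨ rst): {SynRcvd, FinWait, SynSent, Estab, Listen}.

{SynRcvd, FinWait, SynSent, Estab, Listen}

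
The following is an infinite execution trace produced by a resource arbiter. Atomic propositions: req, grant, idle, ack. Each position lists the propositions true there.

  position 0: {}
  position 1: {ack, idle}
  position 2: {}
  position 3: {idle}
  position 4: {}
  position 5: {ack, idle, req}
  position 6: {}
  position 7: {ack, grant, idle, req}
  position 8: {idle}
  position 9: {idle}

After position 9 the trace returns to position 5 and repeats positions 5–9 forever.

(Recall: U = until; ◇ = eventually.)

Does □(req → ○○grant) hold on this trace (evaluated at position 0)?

req → ○○grant must hold at every position from 0 onward. It fails at position 7, so □(req → ○○grant) is false.
Positions where req holds: 5, 7.
Check ○○grant at each: 5→ok, 7→fails.

Violated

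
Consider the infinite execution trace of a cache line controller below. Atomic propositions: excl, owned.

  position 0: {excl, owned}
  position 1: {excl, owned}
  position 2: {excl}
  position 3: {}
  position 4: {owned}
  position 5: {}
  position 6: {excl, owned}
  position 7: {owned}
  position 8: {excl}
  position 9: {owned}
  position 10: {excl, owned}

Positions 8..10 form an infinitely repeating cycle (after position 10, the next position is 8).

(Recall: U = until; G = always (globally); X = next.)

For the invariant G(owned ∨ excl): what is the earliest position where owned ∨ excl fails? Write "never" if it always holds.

Check owned ∨ excl at each position in order: 0 ✓, 1 ✓, 2 ✓.
At position 3 the labels are {}, so owned ∨ excl is false there. This is the first violation.

3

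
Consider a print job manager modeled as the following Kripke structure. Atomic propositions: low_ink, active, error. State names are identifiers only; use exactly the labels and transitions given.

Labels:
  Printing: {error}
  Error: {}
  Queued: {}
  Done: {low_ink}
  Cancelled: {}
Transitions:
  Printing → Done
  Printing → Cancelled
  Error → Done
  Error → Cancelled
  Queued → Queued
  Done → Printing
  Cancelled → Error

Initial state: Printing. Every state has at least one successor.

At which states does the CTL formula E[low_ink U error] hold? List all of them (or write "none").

{Printing, Done}

States satisfying low_ink: {Done}.
States satisfying error: {Printing}.
States satisfying E[low_ink U error]: {Printing, Done}.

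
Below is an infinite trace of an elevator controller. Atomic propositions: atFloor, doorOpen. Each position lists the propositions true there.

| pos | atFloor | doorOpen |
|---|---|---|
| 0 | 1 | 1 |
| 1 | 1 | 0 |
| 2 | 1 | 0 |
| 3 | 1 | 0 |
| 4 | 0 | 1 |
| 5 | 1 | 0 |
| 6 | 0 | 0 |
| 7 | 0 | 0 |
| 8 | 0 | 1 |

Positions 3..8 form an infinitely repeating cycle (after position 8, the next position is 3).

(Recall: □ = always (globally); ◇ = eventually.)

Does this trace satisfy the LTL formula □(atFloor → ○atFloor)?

Does not hold

atFloor → ○atFloor must hold at every position from 0 onward. It fails at position 3, so □(atFloor → ○atFloor) is false.
Positions where atFloor holds: 0, 1, 2, 3, 5.
Check ○atFloor at each: 0→ok, 1→ok, 2→ok, 3→fails, 5→fails.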